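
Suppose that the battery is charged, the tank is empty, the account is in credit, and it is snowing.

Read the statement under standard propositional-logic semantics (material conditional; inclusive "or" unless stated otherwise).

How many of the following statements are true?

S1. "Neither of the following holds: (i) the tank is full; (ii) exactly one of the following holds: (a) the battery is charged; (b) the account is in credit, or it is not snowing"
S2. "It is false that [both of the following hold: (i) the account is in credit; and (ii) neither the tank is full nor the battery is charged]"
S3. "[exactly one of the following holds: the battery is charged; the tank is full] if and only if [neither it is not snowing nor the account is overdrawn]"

3

Let Q = "the tank is full" (False), P = "the battery is charged" (True), R = "the account is overdrawn" (False), S = "it is snowing" (True).

S1: Formalization: Q nor (P xor (not R or not S))

not R = not False = True
not S = not True = False
not R or not S = True or False = True
P xor (not R or not S) = True xor True = False
Q nor (P xor (not R or not S)) = False nor False = True
Hence S1 is true.

S2: This is not (not R and (Q nor P)).

not R = not False = True
Q nor P = False nor True = False
not R and (Q nor P) = True and False = False
not (not R and (Q nor P)) = not False = True
Hence S2 is true.

S3: This is (P xor Q) iff (not S nor R).

P xor Q = True xor False = True
not S = not True = False
not S nor R = False nor False = True
(P xor Q) iff (not S nor R) = True iff True = True
So S3 is true.

True statements: 3 (S1, S2, S3).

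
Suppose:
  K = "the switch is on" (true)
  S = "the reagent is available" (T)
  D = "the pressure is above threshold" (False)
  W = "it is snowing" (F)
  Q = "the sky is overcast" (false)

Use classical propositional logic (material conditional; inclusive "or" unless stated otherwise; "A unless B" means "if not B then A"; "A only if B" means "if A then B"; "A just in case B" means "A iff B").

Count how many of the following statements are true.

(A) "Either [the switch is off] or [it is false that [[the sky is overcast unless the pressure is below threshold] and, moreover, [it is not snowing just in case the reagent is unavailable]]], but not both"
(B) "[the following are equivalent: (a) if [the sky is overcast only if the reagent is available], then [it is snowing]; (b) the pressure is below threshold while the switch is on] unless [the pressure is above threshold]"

(A): Formalization: ~K xor ~((Q | ~D) & (~W <-> ~S))

~K = ~T = F
~D = ~F = T
Q | ~D = F | T = T
~W = ~F = T
~S = ~T = F
~W <-> ~S = T <-> F = F
(Q | ~D) & (~W <-> ~S) = T & F = F
~((Q | ~D) & (~W <-> ~S)) = ~F = T
~K xor ~((Q | ~D) & (~W <-> ~S)) = F xor T = T
So (A) is true.

(B): Parsed as (((Q -> S) -> W) <-> (~D & K)) | D

Q -> S = F -> T = T
(Q -> S) -> W = T -> F = F
~D = ~F = T
~D & K = T & T = T
((Q -> S) -> W) <-> (~D & K) = F <-> T = F
(((Q -> S) -> W) <-> (~D & K)) | D = F | F = F
So (B) is false.

Count: 1.

1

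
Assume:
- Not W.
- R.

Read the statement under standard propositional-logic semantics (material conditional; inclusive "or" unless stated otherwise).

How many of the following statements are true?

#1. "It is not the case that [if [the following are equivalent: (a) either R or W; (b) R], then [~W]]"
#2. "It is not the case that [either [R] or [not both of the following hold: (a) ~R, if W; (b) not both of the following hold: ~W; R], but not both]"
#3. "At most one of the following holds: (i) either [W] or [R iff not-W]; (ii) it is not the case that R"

2

#1: Formalization: ¬(((R ∨ W) ↔ R) → ¬W)

R ∨ W = T ∨ F = T
(R ∨ W) ↔ R = T ↔ T = T
¬W = ¬F = T
((R ∨ W) ↔ R) → ¬W = T → T = T
¬(((R ∨ W) ↔ R) → ¬W) = ¬T = F
So #1 is false.

#2: Formalization: ¬(R ⊕ ((W → ¬R) ↑ (¬W ↑ R)))

¬R = ¬T = F
W → ¬R = F → F = T
¬W = ¬F = T
¬W ↑ R = T ↑ T = F
(W → ¬R) ↑ (¬W ↑ R) = T ↑ F = T
R ⊕ ((W → ¬R) ↑ (¬W ↑ R)) = T ⊕ T = F
¬(R ⊕ ((W → ¬R) ↑ (¬W ↑ R))) = ¬F = T
Thus #2 is true.

#3: In symbols: (W ∨ (R ↔ ¬W)) ↑ ¬R

¬W = ¬F = T
R ↔ ¬W = T ↔ T = T
W ∨ (R ↔ ¬W) = F ∨ T = T
¬R = ¬T = F
(W ∨ (R ↔ ¬W)) ↑ ¬R = T ↑ F = T
So #3 is true.

True statements: 2 (#2, #3).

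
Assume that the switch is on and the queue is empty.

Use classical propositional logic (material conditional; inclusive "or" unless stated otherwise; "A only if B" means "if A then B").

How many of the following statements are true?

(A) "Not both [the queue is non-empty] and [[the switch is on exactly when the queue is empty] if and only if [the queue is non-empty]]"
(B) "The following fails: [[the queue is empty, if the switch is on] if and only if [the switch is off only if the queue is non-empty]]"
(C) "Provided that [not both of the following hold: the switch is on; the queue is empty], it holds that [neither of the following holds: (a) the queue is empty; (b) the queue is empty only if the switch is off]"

Let L = "the queue is empty" (T), G = "the switch is on" (T).

(A): Parsed as ~L nand ((G <-> L) <-> ~L)

~L = ~T = F
G <-> L = T <-> T = T
~L = ~T = F
(G <-> L) <-> ~L = T <-> F = F
~L nand ((G <-> L) <-> ~L) = F nand F = T
Hence (A) is true.

(B): Parsed as ~((G -> L) <-> (~G -> ~L))

G -> L = T -> T = T
~G = ~T = F
~L = ~T = F
~G -> ~L = F -> F = T
(G -> L) <-> (~G -> ~L) = T <-> T = T
~((G -> L) <-> (~G -> ~L)) = ~T = F
Thus (B) is false.

(C): In symbols: (G nand L) -> (L nor (L -> ~G))

G nand L = T nand T = F
~G = ~T = F
L -> ~G = T -> F = F
L nor (L -> ~G) = T nor F = F
(G nand L) -> (L nor (L -> ~G)) = F -> F = T
Hence (C) is true.

Count: 2.

2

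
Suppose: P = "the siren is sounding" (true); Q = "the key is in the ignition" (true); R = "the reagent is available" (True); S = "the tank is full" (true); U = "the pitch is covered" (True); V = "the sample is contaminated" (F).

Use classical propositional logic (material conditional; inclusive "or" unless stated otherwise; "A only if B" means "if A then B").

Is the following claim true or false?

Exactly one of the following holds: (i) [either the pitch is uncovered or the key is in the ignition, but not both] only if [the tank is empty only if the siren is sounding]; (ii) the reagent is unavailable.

True

Values: U=True, Q=True, S=True, P=True, R=True.
Parsed as ((not U xor Q) -> (not S -> P)) xor not R

not U = not True = False
not U xor Q = False xor True = True
not S = not True = False
not S -> P = False -> True = True
(not U xor Q) -> (not S -> P) = True -> True = True
not R = not True = False
((not U xor Q) -> (not S -> P)) xor not R = True xor False = True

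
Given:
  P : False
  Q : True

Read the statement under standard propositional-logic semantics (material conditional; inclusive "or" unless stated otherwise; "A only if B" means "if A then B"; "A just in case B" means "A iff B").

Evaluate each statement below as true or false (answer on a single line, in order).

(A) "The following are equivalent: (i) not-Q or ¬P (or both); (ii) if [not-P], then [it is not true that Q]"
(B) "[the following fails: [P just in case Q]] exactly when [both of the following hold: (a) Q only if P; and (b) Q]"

(A) False; (B) False

(A): Formalization: (not Q or not P) iff (not P -> not Q)

not Q = not True = False
not P = not False = True
not Q or not P = False or True = True
not P = not False = True
not Q = not True = False
not P -> not Q = True -> False = False
(not Q or not P) iff (not P -> not Q) = True iff False = False
Hence (A) is false.

(B): This is not (P iff Q) iff ((Q -> P) and Q).

P iff Q = False iff True = False
not (P iff Q) = not False = True
Q -> P = True -> False = False
(Q -> P) and Q = False and True = False
not (P iff Q) iff ((Q -> P) and Q) = True iff False = False
So (B) is false.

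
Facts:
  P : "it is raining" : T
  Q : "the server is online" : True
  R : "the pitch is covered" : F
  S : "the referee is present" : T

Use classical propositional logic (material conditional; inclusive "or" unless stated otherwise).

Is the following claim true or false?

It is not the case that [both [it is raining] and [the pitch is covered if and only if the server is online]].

True

This is not (P and (R iff Q)).

R iff Q = False iff True = False
P and (R iff Q) = True and False = False
not (P and (R iff Q)) = not False = True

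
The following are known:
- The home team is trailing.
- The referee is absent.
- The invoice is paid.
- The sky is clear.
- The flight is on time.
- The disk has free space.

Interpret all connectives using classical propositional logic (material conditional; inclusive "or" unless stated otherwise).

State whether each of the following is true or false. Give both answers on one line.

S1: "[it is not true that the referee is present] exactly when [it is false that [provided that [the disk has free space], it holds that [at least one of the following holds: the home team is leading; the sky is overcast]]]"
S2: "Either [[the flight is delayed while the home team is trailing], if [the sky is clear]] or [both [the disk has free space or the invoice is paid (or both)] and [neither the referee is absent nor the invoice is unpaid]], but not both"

Let M = "the referee is present" (F), Q = "the disk is full" (F), R = "the home team is leading" (F), K = "the sky is overcast" (F), L = "the flight is delayed" (F), H = "the invoice is paid" (T).

S1: Parsed as ~M <-> ~(~Q -> (R | K))

~M = ~F = T
~Q = ~F = T
R | K = F | F = F
~Q -> (R | K) = T -> F = F
~(~Q -> (R | K)) = ~F = T
~M <-> ~(~Q -> (R | K)) = T <-> T = T
Hence S1 is true.

S2: Formalization: (~K -> (L & ~R)) xor ((~Q | H) & (~M nor ~H))

~K = ~F = T
~R = ~F = T
L & ~R = F & T = F
~K -> (L & ~R) = T -> F = F
~Q = ~F = T
~Q | H = T | T = T
~M = ~F = T
~H = ~T = F
~M nor ~H = T nor F = F
(~Q | H) & (~M nor ~H) = T & F = F
(~K -> (L & ~R)) xor ((~Q | H) & (~M nor ~H)) = F xor F = F
Thus S2 is false.

S1 T / S2 F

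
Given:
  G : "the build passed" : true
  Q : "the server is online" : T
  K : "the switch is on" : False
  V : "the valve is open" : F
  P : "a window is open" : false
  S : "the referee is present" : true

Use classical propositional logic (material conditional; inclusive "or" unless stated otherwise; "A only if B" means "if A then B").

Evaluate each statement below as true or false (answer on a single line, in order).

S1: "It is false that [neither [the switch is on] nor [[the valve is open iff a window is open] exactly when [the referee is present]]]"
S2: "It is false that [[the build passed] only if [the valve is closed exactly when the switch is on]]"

S1: In symbols: ¬(K ↓ ((V ↔ P) ↔ S))

V ↔ P = F ↔ F = T
(V ↔ P) ↔ S = T ↔ T = T
K ↓ ((V ↔ P) ↔ S) = F ↓ T = F
¬(K ↓ ((V ↔ P) ↔ S)) = ¬F = T
Hence S1 is true.

S2: Formalization: ¬(G → (¬V ↔ K))

¬V = ¬F = T
¬V ↔ K = T ↔ F = F
G → (¬V ↔ K) = T → F = F
¬(G → (¬V ↔ K)) = ¬F = T
Thus S2 is true.

S1 T / S2 T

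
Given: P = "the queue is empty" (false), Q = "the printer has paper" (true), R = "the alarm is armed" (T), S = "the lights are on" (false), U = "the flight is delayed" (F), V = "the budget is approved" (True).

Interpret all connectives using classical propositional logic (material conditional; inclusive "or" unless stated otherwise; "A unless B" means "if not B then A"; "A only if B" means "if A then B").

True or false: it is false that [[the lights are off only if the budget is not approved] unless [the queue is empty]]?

The statement is true.

Parsed as ¬((¬S → ¬V) ∨ P)

¬S = ¬F = T
¬V = ¬T = F
¬S → ¬V = T → F = F
(¬S → ¬V) ∨ P = F ∨ F = F
¬((¬S → ¬V) ∨ P) = ¬F = T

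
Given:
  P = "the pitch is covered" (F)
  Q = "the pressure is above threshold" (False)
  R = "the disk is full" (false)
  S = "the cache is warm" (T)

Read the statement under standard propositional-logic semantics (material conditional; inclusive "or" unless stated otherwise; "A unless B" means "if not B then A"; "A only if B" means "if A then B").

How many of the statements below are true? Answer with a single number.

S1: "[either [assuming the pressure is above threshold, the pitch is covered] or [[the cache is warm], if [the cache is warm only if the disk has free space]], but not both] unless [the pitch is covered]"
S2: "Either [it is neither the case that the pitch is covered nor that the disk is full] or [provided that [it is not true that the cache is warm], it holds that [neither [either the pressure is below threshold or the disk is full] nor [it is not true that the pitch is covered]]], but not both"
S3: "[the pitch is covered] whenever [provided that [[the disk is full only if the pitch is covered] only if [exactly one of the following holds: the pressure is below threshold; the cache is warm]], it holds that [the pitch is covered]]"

0

S1: Parsed as ((Q -> P) xor ((S -> ~R) -> S)) | P

Q -> P = F -> F = T
~R = ~F = T
S -> ~R = T -> T = T
(S -> ~R) -> S = T -> T = T
(Q -> P) xor ((S -> ~R) -> S) = T xor T = F
((Q -> P) xor ((S -> ~R) -> S)) | P = F | F = F
Hence S1 is false.

S2: Formalization: (P nor R) xor (~S -> ((~Q | R) nor ~P))

P nor R = F nor F = T
~S = ~T = F
~Q = ~F = T
~Q | R = T | F = T
~P = ~F = T
(~Q | R) nor ~P = T nor T = F
~S -> ((~Q | R) nor ~P) = F -> F = T
(P nor R) xor (~S -> ((~Q | R) nor ~P)) = T xor T = F
So S2 is false.

S3: Parsed as (((R -> P) -> (~Q xor S)) -> P) -> P

R -> P = F -> F = T
~Q = ~F = T
~Q xor S = T xor T = F
(R -> P) -> (~Q xor S) = T -> F = F
((R -> P) -> (~Q xor S)) -> P = F -> F = T
(((R -> P) -> (~Q xor S)) -> P) -> P = T -> F = F
Hence S3 is false.

Count: 0.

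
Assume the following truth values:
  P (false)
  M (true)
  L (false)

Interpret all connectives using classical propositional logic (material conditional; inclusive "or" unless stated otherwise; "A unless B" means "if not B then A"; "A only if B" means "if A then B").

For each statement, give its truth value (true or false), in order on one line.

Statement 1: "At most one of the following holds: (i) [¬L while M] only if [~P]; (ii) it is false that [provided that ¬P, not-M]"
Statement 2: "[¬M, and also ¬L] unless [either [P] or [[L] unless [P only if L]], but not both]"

Statement 1 F / Statement 2 T

Statement 1: Formalization: ((¬L ∧ M) → ¬P) ↑ ¬(¬P → ¬M)

¬L = ¬F = T
¬L ∧ M = T ∧ T = T
¬P = ¬F = T
(¬L ∧ M) → ¬P = T → T = T
¬P = ¬F = T
¬M = ¬T = F
¬P → ¬M = T → F = F
¬(¬P → ¬M) = ¬F = T
((¬L ∧ M) → ¬P) ↑ ¬(¬P → ¬M) = T ↑ T = F
So Statement 1 is false.

Statement 2: Formalization: (¬M ∧ ¬L) ∨ (P ⊕ (L ∨ (P → L)))

¬M = ¬T = F
¬L = ¬F = T
¬M ∧ ¬L = F ∧ T = F
P → L = F → F = T
L ∨ (P → L) = F ∨ T = T
P ⊕ (L ∨ (P → L)) = F ⊕ T = T
(¬M ∧ ¬L) ∨ (P ⊕ (L ∨ (P → L))) = F ∨ T = T
Thus Statement 2 is true.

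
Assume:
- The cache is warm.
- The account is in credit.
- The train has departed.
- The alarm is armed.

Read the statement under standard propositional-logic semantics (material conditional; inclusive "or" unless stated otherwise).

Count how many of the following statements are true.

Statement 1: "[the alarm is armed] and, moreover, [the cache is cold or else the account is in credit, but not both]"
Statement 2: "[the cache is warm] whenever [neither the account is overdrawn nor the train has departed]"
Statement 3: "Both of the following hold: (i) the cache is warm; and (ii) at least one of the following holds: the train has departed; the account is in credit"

Let M = "the alarm is armed" (True), V = "the cache is warm" (True), H = "the account is overdrawn" (False), D = "the train has departed" (True).

Statement 1: Parsed as M and (not V xor not H)

not V = not True = False
not H = not False = True
not V xor not H = False xor True = True
M and (not V xor not H) = True and True = True
Hence Statement 1 is true.

Statement 2: Formalization: (H nor D) -> V

H nor D = False nor True = False
(H nor D) -> V = False -> True = True
So Statement 2 is true.

Statement 3: This is V and (D or not H).

not H = not False = True
D or not H = True or True = True
V and (D or not H) = True and True = True
Thus Statement 3 is true.

True statements: 3 (Statement 1, Statement 2, Statement 3).

3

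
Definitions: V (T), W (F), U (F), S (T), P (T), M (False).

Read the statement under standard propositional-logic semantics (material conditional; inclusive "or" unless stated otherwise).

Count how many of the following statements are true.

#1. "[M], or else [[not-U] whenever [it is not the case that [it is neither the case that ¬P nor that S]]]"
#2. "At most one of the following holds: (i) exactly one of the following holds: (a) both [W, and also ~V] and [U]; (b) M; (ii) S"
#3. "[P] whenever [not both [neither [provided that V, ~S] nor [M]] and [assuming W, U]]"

3

#1: In symbols: M or (not (not P nor S) -> not U)

not P = not True = False
not P nor S = False nor True = False
not (not P nor S) = not False = True
not U = not False = True
not (not P nor S) -> not U = True -> True = True
M or (not (not P nor S) -> not U) = False or True = True
Hence #1 is true.

#2: This is (((W and not V) and U) xor M) nand S.

not V = not True = False
W and not V = False and False = False
(W and not V) and U = False and False = False
((W and not V) and U) xor M = False xor False = False
(((W and not V) and U) xor M) nand S = False nand True = True
Thus #2 is true.

#3: Parsed as (((V -> not S) nor M) nand (W -> U)) -> P

not S = not True = False
V -> not S = True -> False = False
(V -> not S) nor M = False nor False = True
W -> U = False -> False = True
((V -> not S) nor M) nand (W -> U) = True nand True = False
(((V -> not S) nor M) nand (W -> U)) -> P = False -> True = True
Hence #3 is true.

True statements: 3 (#1, #2, #3).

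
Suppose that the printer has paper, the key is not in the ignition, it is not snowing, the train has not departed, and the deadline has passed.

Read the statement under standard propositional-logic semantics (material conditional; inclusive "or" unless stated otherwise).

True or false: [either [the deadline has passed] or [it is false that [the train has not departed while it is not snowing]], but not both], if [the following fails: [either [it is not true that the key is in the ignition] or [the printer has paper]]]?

Let P = "the key is in the ignition" (F), W = "the printer has paper" (T), U = "the deadline has passed" (T), N = "the train has departed" (F), S = "it is snowing" (F).
Formalization: ¬(¬P ∨ W) → (U ⊕ ¬(¬N ∧ ¬S))

¬P = ¬F = T
¬P ∨ W = T ∨ T = T
¬(¬P ∨ W) = ¬T = F
¬N = ¬F = T
¬S = ¬F = T
¬N ∧ ¬S = T ∧ T = T
¬(¬N ∧ ¬S) = ¬T = F
U ⊕ ¬(¬N ∧ ¬S) = T ⊕ F = T
¬(¬P ∨ W) → (U ⊕ ¬(¬N ∧ ¬S)) = F → T = T

True.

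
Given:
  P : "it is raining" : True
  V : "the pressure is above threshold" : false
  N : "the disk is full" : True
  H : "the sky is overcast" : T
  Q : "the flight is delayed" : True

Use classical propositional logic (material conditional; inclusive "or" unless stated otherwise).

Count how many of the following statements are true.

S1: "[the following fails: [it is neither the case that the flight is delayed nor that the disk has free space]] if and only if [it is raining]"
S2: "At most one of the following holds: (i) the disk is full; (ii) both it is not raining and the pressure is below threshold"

2

S1: In symbols: ¬(Q ↓ ¬N) ↔ P

¬N = ¬T = F
Q ↓ ¬N = T ↓ F = F
¬(Q ↓ ¬N) = ¬F = T
¬(Q ↓ ¬N) ↔ P = T ↔ T = T
So S1 is true.

S2: This is N ↑ (¬P ∧ ¬V).

¬P = ¬T = F
¬V = ¬F = T
¬P ∧ ¬V = F ∧ T = F
N ↑ (¬P ∧ ¬V) = T ↑ F = T
So S2 is true.

True statements: 2 (S1, S2).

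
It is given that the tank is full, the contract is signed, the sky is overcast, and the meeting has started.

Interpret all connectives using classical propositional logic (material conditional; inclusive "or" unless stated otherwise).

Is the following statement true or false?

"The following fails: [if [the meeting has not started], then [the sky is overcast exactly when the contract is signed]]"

The statement is false.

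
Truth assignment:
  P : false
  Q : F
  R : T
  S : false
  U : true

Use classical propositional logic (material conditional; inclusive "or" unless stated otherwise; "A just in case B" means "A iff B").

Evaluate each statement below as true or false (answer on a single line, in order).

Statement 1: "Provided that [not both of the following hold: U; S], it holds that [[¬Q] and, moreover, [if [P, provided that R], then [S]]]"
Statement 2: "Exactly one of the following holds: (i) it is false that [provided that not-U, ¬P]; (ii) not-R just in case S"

Statement 1: Formalization: (U nand S) -> (~Q & ((R -> P) -> S))

U nand S = T nand F = T
~Q = ~F = T
R -> P = T -> F = F
(R -> P) -> S = F -> F = T
~Q & ((R -> P) -> S) = T & T = T
(U nand S) -> (~Q & ((R -> P) -> S)) = T -> T = T
Hence Statement 1 is true.

Statement 2: Formalization: ~(~U -> ~P) xor (~R <-> S)

~U = ~T = F
~P = ~F = T
~U -> ~P = F -> T = T
~(~U -> ~P) = ~T = F
~R = ~T = F
~R <-> S = F <-> F = T
~(~U -> ~P) xor (~R <-> S) = F xor T = T
So Statement 2 is true.

Statement 1 T; Statement 2 T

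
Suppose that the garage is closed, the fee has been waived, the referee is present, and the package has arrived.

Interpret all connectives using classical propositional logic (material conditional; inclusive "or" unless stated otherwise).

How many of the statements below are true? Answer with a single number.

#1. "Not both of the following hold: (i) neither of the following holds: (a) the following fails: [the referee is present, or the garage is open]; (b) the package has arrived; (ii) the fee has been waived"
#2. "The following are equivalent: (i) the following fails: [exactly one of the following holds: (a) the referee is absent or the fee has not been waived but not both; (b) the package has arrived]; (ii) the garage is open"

2

Let R = "the referee is present" (T), P = "the garage is closed" (T), S = "the package has arrived" (T), Q = "the fee has been waived" (T).

#1: In symbols: (¬(R ∨ ¬P) ↓ S) ↑ Q

¬P = ¬T = F
R ∨ ¬P = T ∨ F = T
¬(R ∨ ¬P) = ¬T = F
¬(R ∨ ¬P) ↓ S = F ↓ T = F
(¬(R ∨ ¬P) ↓ S) ↑ Q = F ↑ T = T
Hence #1 is true.

#2: Formalization: ¬((¬R ⊕ ¬Q) ⊕ S) ↔ ¬P

¬R = ¬T = F
¬Q = ¬T = F
¬R ⊕ ¬Q = F ⊕ F = F
(¬R ⊕ ¬Q) ⊕ S = F ⊕ T = T
¬((¬R ⊕ ¬Q) ⊕ S) = ¬T = F
¬P = ¬T = F
¬((¬R ⊕ ¬Q) ⊕ S) ↔ ¬P = F ↔ F = T
So #2 is true.

2 of the 2 statements are true.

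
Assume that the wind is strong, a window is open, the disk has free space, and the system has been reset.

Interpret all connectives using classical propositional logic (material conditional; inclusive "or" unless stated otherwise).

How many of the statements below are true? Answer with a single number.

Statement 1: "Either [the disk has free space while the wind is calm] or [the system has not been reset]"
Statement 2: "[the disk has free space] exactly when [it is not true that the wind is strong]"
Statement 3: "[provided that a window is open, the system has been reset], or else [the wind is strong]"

Let K = "the disk is full" (F), S = "the wind is strong" (T), L = "the system has been reset" (T), W = "a window is open" (T).

Statement 1: This is (¬K ∧ ¬S) ∨ ¬L.

¬K = ¬F = T
¬S = ¬T = F
¬K ∧ ¬S = T ∧ F = F
¬L = ¬T = F
(¬K ∧ ¬S) ∨ ¬L = F ∨ F = F
Thus Statement 1 is false.

Statement 2: Formalization: ¬K ↔ ¬S

¬K = ¬F = T
¬S = ¬T = F
¬K ↔ ¬S = T ↔ F = F
So Statement 2 is false.

Statement 3: Parsed as (W → L) ∨ S

W → L = T → T = T
(W → L) ∨ S = T ∨ T = T
Thus Statement 3 is true.

True statements: 1.

1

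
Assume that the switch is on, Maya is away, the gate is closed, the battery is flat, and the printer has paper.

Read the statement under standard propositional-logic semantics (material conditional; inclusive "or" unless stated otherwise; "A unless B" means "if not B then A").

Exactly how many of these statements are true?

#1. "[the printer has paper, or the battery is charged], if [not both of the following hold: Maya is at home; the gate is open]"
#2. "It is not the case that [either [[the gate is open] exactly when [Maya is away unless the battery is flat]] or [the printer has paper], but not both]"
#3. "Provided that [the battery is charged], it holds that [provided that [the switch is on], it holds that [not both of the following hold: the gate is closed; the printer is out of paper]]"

2

Let G = "Maya is at home" (F), S = "the gate is open" (F), L = "the printer has paper" (T), H = "the battery is charged" (F), Q = "the switch is on" (T).

#1: Parsed as (G nand S) -> (L | H)

G nand S = F nand F = T
L | H = T | F = T
(G nand S) -> (L | H) = T -> T = T
Hence #1 is true.

#2: This is ~((S <-> (~G | ~H)) xor L).

~G = ~F = T
~H = ~F = T
~G | ~H = T | T = T
S <-> (~G | ~H) = F <-> T = F
(S <-> (~G | ~H)) xor L = F xor T = T
~((S <-> (~G | ~H)) xor L) = ~T = F
Hence #2 is false.

#3: Parsed as H -> (Q -> (~S nand ~L))

~S = ~F = T
~L = ~T = F
~S nand ~L = T nand F = T
Q -> (~S nand ~L) = T -> T = T
H -> (Q -> (~S nand ~L)) = F -> T = T
Thus #3 is true.

2 of the 3 statements are true (#1, #3).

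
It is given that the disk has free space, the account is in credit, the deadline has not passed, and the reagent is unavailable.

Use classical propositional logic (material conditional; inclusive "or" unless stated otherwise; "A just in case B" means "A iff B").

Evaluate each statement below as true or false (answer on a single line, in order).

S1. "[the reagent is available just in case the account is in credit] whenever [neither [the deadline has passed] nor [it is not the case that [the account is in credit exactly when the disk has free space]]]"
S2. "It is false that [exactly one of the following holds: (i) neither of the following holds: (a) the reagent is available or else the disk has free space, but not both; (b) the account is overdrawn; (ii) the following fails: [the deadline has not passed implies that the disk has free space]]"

Let R = "the deadline has passed" (False), Q = "the account is overdrawn" (False), P = "the disk is full" (False), S = "the reagent is available" (False).

S1: In symbols: (R nor not (not Q iff not P)) -> (S iff not Q)

not Q = not False = True
not P = not False = True
not Q iff not P = True iff True = True
not (not Q iff not P) = not True = False
R nor not (not Q iff not P) = False nor False = True
not Q = not False = True
S iff not Q = False iff True = False
(R nor not (not Q iff not P)) -> (S iff not Q) = True -> False = False
Hence S1 is false.

S2: In symbols: not (((S xor not P) nor Q) xor not (not R -> not P))

not P = not False = True
S xor not P = False xor True = True
(S xor not P) nor Q = True nor False = False
not R = not False = True
not P = not False = True
not R -> not P = True -> True = True
not (not R -> not P) = not True = False
((S xor not P) nor Q) xor not (not R -> not P) = False xor False = False
not (((S xor not P) nor Q) xor not (not R -> not P)) = not False = True
So S2 is true.

S1 F / S2 T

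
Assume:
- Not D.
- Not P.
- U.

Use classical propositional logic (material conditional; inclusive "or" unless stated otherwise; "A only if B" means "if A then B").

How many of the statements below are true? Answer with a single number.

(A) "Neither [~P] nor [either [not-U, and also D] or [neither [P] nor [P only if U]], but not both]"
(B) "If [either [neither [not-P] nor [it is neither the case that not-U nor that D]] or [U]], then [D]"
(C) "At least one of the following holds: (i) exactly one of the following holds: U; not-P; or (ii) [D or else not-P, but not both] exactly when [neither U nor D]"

0

(A): Formalization: ~P nor ((~U & D) xor (P nor (P -> U)))

~P = ~F = T
~U = ~T = F
~U & D = F & F = F
P -> U = F -> T = T
P nor (P -> U) = F nor T = F
(~U & D) xor (P nor (P -> U)) = F xor F = F
~P nor ((~U & D) xor (P nor (P -> U))) = T nor F = F
Hence (A) is false.

(B): In symbols: ((~P nor (~U nor D)) | U) -> D

~P = ~F = T
~U = ~T = F
~U nor D = F nor F = T
~P nor (~U nor D) = T nor T = F
(~P nor (~U nor D)) | U = F | T = T
((~P nor (~U nor D)) | U) -> D = T -> F = F
Thus (B) is false.

(C): Parsed as (U xor ~P) | ((D xor ~P) <-> (U nor D))

~P = ~F = T
U xor ~P = T xor T = F
~P = ~F = T
D xor ~P = F xor T = T
U nor D = T nor F = F
(D xor ~P) <-> (U nor D) = T <-> F = F
(U xor ~P) | ((D xor ~P) <-> (U nor D)) = F | F = F
Thus (C) is false.

True statements: 0 (none).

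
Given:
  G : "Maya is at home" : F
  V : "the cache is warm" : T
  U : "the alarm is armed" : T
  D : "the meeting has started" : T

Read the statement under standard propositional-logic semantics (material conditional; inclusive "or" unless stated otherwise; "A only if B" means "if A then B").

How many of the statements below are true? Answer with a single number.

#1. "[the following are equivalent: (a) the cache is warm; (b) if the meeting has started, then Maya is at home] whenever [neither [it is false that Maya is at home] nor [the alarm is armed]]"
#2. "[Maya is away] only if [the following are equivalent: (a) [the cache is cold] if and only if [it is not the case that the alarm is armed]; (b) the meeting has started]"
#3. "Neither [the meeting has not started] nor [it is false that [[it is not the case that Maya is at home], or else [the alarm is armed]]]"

3

#1: This is (not G nor U) -> (V iff (D -> G)).

not G = not False = True
not G nor U = True nor True = False
D -> G = True -> False = False
V iff (D -> G) = True iff False = False
(not G nor U) -> (V iff (D -> G)) = False -> False = True
Thus #1 is true.

#2: Parsed as not G -> ((not V iff not U) iff D)

not G = not False = True
not V = not True = False
not U = not True = False
not V iff not U = False iff False = True
(not V iff not U) iff D = True iff True = True
not G -> ((not V iff not U) iff D) = True -> True = True
Hence #2 is true.

#3: This is not D nor not (not G or U).

not D = not True = False
not G = not False = True
not G or U = True or True = True
not (not G or U) = not True = False
not D nor not (not G or U) = False nor False = True
So #3 is true.

Count: 3.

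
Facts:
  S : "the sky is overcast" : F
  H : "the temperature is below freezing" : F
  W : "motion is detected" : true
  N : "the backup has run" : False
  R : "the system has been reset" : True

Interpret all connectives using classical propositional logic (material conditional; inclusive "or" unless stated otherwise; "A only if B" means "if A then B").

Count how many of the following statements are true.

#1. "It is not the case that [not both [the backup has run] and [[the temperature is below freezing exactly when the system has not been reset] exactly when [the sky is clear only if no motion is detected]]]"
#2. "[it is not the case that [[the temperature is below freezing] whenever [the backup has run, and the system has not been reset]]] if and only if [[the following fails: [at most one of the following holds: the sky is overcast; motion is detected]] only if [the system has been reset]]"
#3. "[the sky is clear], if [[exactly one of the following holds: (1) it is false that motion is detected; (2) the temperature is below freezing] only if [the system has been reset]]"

#1: In symbols: not (N nand ((H iff not R) iff (not S -> not W)))

not R = not True = False
H iff not R = False iff False = True
not S = not False = True
not W = not True = False
not S -> not W = True -> False = False
(H iff not R) iff (not S -> not W) = True iff False = False
N nand ((H iff not R) iff (not S -> not W)) = False nand False = True
not (N nand ((H iff not R) iff (not S -> not W))) = not True = False
Hence #1 is false.

#2: This is not ((N and not R) -> H) iff (not (S nand W) -> R).

not R = not True = False
N and not R = False and False = False
(N and not R) -> H = False -> False = True
not ((N and not R) -> H) = not True = False
S nand W = False nand True = True
not (S nand W) = not True = False
not (S nand W) -> R = False -> True = True
not ((N and not R) -> H) iff (not (S nand W) -> R) = False iff True = False
Hence #2 is false.

#3: This is ((not W xor H) -> R) -> not S.

not W = not True = False
not W xor H = False xor False = False
(not W xor H) -> R = False -> True = True
not S = not False = True
((not W xor H) -> R) -> not S = True -> True = True
Thus #3 is true.

True statements: 1 (#3).

1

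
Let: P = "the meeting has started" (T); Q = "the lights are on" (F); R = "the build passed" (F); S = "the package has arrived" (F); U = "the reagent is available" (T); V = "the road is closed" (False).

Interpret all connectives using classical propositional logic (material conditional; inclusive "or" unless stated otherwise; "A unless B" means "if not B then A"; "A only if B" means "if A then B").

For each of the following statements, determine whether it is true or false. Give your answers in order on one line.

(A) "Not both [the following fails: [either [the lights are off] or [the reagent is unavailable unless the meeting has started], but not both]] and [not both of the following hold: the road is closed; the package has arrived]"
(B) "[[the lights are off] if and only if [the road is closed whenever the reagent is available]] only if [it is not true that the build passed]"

(A): Parsed as not (not Q xor (not U or P)) nand (V nand S)

not Q = not False = True
not U = not True = False
not U or P = False or True = True
not Q xor (not U or P) = True xor True = False
not (not Q xor (not U or P)) = not False = True
V nand S = False nand False = True
not (not Q xor (not U or P)) nand (V nand S) = True nand True = False
Thus (A) is false.

(B): Parsed as (not Q iff (U -> V)) -> not R

not Q = not False = True
U -> V = True -> False = False
not Q iff (U -> V) = True iff False = False
not R = not False = True
(not Q iff (U -> V)) -> not R = False -> True = True
Hence (B) is true.

(A) false / (B) true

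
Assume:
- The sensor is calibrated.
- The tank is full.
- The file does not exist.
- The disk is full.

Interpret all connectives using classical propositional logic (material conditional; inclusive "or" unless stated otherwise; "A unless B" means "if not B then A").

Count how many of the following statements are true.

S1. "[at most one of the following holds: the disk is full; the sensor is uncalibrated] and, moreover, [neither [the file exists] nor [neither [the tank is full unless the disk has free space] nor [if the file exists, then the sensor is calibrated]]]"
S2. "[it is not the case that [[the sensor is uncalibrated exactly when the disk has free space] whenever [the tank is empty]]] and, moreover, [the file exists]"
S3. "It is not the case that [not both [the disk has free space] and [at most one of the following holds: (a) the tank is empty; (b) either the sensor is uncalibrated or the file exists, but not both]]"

Let S = "the disk is full" (T), P = "the sensor is calibrated" (T), R = "the file exists" (F), Q = "the tank is full" (T).

S1: Parsed as (S nand ~P) & (R nor ((Q | ~S) nor (R -> P)))

~P = ~T = F
S nand ~P = T nand F = T
~S = ~T = F
Q | ~S = T | F = T
R -> P = F -> T = T
(Q | ~S) nor (R -> P) = T nor T = F
R nor ((Q | ~S) nor (R -> P)) = F nor F = T
(S nand ~P) & (R nor ((Q | ~S) nor (R -> P))) = T & T = T
Thus S1 is true.

S2: This is ~(~Q -> (~P <-> ~S)) & R.

~Q = ~T = F
~P = ~T = F
~S = ~T = F
~P <-> ~S = F <-> F = T
~Q -> (~P <-> ~S) = F -> T = T
~(~Q -> (~P <-> ~S)) = ~T = F
~(~Q -> (~P <-> ~S)) & R = F & F = F
So S2 is false.

S3: Parsed as ~(~S nand (~Q nand (~P xor R)))

~S = ~T = F
~Q = ~T = F
~P = ~T = F
~P xor R = F xor F = F
~Q nand (~P xor R) = F nand F = T
~S nand (~Q nand (~P xor R)) = F nand T = T
~(~S nand (~Q nand (~P xor R))) = ~T = F
Thus S3 is false.

True statements: 1.

1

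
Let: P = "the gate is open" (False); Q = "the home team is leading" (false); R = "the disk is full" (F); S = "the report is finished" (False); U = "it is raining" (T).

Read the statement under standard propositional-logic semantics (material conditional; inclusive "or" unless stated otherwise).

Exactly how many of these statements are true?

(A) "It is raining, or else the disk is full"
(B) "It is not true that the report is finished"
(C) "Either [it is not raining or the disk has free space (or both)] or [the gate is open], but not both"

(A): Parsed as U ∨ R

U ∨ R = T ∨ F = T
Hence (A) is true.

(B): Parsed as ¬S

¬S = ¬F = T
Thus (B) is true.

(C): In symbols: (¬U ∨ ¬R) ⊕ P

¬U = ¬T = F
¬R = ¬F = T
¬U ∨ ¬R = F ∨ T = T
(¬U ∨ ¬R) ⊕ P = T ⊕ F = T
Thus (C) is true.

3 of the 3 statements are true ((A), (B), (C)).

3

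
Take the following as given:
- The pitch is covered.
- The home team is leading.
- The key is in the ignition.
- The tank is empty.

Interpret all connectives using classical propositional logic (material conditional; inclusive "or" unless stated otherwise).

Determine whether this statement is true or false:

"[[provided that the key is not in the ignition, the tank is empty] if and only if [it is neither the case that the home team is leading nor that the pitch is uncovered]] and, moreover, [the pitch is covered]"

The statement is false.

Let H = "the key is in the ignition" (T), V = "the tank is full" (F), P = "the home team is leading" (T), S = "the pitch is covered" (T).
Formalization: ((¬H → ¬V) ↔ (P ↓ ¬S)) ∧ S

¬H = ¬T = F
¬V = ¬F = T
¬H → ¬V = F → T = T
¬S = ¬T = F
P ↓ ¬S = T ↓ F = F
(¬H → ¬V) ↔ (P ↓ ¬S) = T ↔ F = F
((¬H → ¬V) ↔ (P ↓ ¬S)) ∧ S = F ∧ T = F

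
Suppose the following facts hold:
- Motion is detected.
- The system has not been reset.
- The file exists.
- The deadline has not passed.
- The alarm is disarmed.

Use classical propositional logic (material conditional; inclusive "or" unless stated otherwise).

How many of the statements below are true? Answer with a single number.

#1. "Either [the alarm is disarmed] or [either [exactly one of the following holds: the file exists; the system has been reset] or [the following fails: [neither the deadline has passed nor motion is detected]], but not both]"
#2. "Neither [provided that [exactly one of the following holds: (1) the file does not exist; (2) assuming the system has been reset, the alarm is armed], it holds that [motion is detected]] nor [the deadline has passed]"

1

Let P = "the alarm is armed" (F), N = "the file exists" (T), M = "the system has been reset" (F), U = "the deadline has passed" (F), Q = "motion is detected" (T).

#1: Parsed as ¬P ∨ ((N ⊕ M) ⊕ ¬(U ↓ Q))

¬P = ¬F = T
N ⊕ M = T ⊕ F = T
U ↓ Q = F ↓ T = F
¬(U ↓ Q) = ¬F = T
(N ⊕ M) ⊕ ¬(U ↓ Q) = T ⊕ T = F
¬P ∨ ((N ⊕ M) ⊕ ¬(U ↓ Q)) = T ∨ F = T
Hence #1 is true.

#2: This is ((¬N ⊕ (M → P)) → Q) ↓ U.

¬N = ¬T = F
M → P = F → F = T
¬N ⊕ (M → P) = F ⊕ T = T
(¬N ⊕ (M → P)) → Q = T → T = T
((¬N ⊕ (M → P)) → Q) ↓ U = T ↓ F = F
Hence #2 is false.

Count: 1.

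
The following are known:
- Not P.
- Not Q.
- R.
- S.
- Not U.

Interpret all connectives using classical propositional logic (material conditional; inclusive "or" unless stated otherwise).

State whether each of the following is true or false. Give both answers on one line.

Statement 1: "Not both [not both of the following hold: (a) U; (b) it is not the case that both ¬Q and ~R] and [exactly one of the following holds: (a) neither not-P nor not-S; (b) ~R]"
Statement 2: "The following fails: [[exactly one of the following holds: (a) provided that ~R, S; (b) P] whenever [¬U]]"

Statement 1 true, Statement 2 false

Statement 1: Parsed as (U ↑ (¬Q ↑ ¬R)) ↑ ((¬P ↓ ¬S) ⊕ ¬R)

¬Q = ¬F = T
¬R = ¬T = F
¬Q ↑ ¬R = T ↑ F = T
U ↑ (¬Q ↑ ¬R) = F ↑ T = T
¬P = ¬F = T
¬S = ¬T = F
¬P ↓ ¬S = T ↓ F = F
¬R = ¬T = F
(¬P ↓ ¬S) ⊕ ¬R = F ⊕ F = F
(U ↑ (¬Q ↑ ¬R)) ↑ ((¬P ↓ ¬S) ⊕ ¬R) = T ↑ F = T
Thus Statement 1 is true.

Statement 2: In symbols: ¬(¬U → ((¬R → S) ⊕ P))

¬U = ¬F = T
¬R = ¬T = F
¬R → S = F → T = T
(¬R → S) ⊕ P = T ⊕ F = T
¬U → ((¬R → S) ⊕ P) = T → T = T
¬(¬U → ((¬R → S) ⊕ P)) = ¬T = F
Thus Statement 2 is false.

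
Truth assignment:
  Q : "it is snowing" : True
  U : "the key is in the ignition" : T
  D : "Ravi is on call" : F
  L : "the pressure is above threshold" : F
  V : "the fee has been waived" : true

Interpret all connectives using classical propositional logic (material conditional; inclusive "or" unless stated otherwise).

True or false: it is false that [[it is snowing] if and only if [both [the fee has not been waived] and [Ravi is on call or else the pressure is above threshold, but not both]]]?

True

Parsed as not (Q iff (not V and (D xor L)))

not V = not True = False
D xor L = False xor False = False
not V and (D xor L) = False and False = False
Q iff (not V and (D xor L)) = True iff False = False
not (Q iff (not V and (D xor L))) = not False = True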